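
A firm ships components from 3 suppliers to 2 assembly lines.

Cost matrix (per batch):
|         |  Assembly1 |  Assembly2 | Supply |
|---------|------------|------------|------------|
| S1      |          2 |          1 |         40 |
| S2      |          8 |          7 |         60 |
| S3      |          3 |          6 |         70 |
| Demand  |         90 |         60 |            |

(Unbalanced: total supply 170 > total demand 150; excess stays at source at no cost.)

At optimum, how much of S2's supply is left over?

20

Minimum-cost shipments:
  S1→Assembly2: 40 × 1 = 40
  S2→Assembly1: 20 × 8 = 160
  S2→Assembly2: 20 × 7 = 140
  S3→Assembly1: 70 × 3 = 210
Total cost = 550.
S2 ships 40 of its 60, leaving 20.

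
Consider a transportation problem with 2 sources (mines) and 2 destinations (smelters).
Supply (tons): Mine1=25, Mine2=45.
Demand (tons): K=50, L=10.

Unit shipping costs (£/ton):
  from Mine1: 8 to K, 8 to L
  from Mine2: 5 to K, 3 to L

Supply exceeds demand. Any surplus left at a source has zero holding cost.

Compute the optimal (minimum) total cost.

325

An optimal shipping plan:
  Mine1->K: 15 × £8 = £120
  Mine2->K: 35 × £5 = £175
  Mine2->L: 10 × £3 = £30
Total = 120 + 175 + 30 = £325.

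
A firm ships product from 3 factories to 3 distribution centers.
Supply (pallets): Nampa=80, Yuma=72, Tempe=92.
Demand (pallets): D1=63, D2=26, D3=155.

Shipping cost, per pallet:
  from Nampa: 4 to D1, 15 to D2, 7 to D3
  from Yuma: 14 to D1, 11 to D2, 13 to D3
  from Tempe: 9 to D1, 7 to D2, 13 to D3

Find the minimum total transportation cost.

A cheapest plan:
  Nampa->D3: 80 pallets
  Yuma->D3: 72 pallets
  Tempe->D1: 63 pallets
  Tempe->D2: 26 pallets
  Tempe->D3: 3 pallets
Total cost = 2284.
(Supply check: Nampa ships 80; Yuma ships 72; Tempe ships 92.)

2284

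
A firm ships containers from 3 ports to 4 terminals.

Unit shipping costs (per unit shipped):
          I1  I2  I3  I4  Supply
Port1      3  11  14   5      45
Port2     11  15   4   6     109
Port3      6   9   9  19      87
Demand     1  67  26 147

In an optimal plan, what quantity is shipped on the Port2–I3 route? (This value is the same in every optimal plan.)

Solving gives:
  Port1–I4: 45 × 5 = 225
  Port2–I3: 7 × 4 = 28
  Port2–I4: 102 × 6 = 612
  Port3–I1: 1 × 6 = 6
  Port3–I2: 67 × 9 = 603
  Port3–I3: 19 × 9 = 171
Total cost = 1645.
So Port2→I3 carries 7 TEU.

7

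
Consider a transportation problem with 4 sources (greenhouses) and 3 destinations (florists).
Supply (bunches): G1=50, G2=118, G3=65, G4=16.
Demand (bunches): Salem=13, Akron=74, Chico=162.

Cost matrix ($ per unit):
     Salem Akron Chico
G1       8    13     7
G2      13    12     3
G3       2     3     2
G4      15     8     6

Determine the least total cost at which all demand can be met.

1026

An optimal shipping plan:
  G1 to Salem: 6 bunches
  G1 to Chico: 44 bunches
  G2 to Chico: 118 bunches
  G3 to Salem: 7 bunches
  G3 to Akron: 58 bunches
  G4 to Akron: 16 bunches
Total cost = $1026.
(Supply check: G1 ships 50; G2 ships 118; G3 ships 65; G4 ships 16.)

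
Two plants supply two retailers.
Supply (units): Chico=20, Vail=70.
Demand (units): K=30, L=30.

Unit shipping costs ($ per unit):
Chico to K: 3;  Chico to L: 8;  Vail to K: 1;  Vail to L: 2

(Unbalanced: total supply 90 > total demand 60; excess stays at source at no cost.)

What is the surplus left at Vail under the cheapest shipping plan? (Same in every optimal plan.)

An optimal plan:
  Vail→K: 30 × $1 = $30
  Vail→L: 30 × $2 = $60
Total cost = $90.
Vail ships 60 of its 70, leaving 10.

10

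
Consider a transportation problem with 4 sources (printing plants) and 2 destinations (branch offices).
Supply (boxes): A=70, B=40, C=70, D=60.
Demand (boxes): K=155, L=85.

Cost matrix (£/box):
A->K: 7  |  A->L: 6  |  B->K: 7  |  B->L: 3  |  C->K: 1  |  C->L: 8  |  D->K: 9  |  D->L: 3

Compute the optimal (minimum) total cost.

One minimum-cost allocation:
  A–K: 70 × £7 = £490
  B–K: 15 × £7 = £105
  B–L: 25 × £3 = £75
  C–K: 70 × £1 = £70
  D–L: 60 × £3 = £180
Total = 490 + 105 + 75 + 70 + 180 = £920.

920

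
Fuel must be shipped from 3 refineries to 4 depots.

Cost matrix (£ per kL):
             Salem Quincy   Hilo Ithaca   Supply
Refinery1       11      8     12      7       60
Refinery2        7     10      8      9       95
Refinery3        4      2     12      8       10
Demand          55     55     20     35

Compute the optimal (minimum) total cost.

1210

One minimum-cost allocation:
  Refinery1–Quincy: 45 × £8 = £360
  Refinery1–Ithaca: 15 × £7 = £105
  Refinery2–Salem: 55 × £7 = £385
  Refinery2–Hilo: 20 × £8 = £160
  Refinery2–Ithaca: 20 × £9 = £180
  Refinery3–Quincy: 10 × £2 = £20
Total = 360 + 105 + 385 + 160 + 180 + 20 = £1210.
(Supply check: Refinery1 ships 60; Refinery2 ships 95; Refinery3 ships 10.)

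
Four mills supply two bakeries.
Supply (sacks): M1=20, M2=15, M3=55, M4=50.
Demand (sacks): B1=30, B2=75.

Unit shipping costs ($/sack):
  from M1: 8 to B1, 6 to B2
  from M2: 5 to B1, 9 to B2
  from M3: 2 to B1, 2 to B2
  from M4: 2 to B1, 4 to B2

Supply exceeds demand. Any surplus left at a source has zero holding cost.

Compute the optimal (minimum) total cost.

One minimum-cost allocation:
  M3 to B2: 55 × $2 = $110
  M4 to B1: 30 × $2 = $60
  M4 to B2: 20 × $4 = $80
Total = 110 + 60 + 80 = $250.

250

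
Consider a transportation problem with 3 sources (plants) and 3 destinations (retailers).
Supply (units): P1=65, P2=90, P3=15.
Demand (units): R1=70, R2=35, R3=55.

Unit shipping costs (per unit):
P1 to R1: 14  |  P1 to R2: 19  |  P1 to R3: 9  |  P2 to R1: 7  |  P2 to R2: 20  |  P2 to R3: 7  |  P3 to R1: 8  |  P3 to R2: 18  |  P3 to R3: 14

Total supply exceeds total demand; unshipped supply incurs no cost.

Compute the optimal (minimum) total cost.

1595

Optimal allocation:
  P1→R2: 35 × 19 = 665
  P1→R3: 20 × 9 = 180
  P2→R1: 55 × 7 = 385
  P2→R3: 35 × 7 = 245
  P3→R1: 15 × 8 = 120
Total = 665 + 180 + 385 + 245 + 120 = 1595.
(Supply check: P1 ships 55; P2 ships 90; P3 ships 15.)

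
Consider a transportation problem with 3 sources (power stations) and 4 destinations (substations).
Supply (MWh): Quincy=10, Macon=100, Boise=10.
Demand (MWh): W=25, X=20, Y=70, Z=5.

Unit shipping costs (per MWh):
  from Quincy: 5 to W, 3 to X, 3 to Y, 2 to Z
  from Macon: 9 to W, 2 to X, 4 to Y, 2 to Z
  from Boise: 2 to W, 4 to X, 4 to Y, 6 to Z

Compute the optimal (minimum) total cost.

One minimum-cost allocation:
  Quincy->W: 10 × 5 = 50
  Macon->W: 5 × 9 = 45
  Macon->X: 20 × 2 = 40
  Macon->Y: 70 × 4 = 280
  Macon->Z: 5 × 2 = 10
  Boise->W: 10 × 2 = 20
Total = 50 + 45 + 40 + 280 + 10 + 20 = 445.

445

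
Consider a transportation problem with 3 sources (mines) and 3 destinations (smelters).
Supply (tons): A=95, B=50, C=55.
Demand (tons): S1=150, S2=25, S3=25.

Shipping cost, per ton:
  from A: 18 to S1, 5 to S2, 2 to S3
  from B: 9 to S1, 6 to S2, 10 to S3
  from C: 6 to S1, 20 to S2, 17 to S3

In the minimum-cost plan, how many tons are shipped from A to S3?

The minimum-cost plan:
  A->S1: 45 × 18 = 810
  A->S2: 25 × 5 = 125
  A->S3: 25 × 2 = 50
  B->S1: 50 × 9 = 450
  C->S1: 55 × 6 = 330
Total cost = 1765.
So A→S3 carries 25 tons.

25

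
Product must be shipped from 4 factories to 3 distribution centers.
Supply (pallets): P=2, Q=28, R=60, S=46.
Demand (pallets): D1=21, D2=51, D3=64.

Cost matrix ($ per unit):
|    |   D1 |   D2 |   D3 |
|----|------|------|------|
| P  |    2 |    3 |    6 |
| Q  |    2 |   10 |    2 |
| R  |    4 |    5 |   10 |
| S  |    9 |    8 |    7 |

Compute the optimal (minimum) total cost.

673

Optimal allocation:
  P to D2: 2 pallets
  Q to D3: 28 pallets
  R to D1: 21 pallets
  R to D2: 39 pallets
  S to D2: 10 pallets
  S to D3: 36 pallets
Total cost = $673.
(Supply check: P ships 2; Q ships 28; R ships 60; S ships 46.)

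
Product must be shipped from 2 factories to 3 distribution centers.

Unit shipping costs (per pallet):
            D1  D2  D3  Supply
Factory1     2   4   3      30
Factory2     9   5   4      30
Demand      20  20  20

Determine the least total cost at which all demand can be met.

210

One minimum-cost allocation:
  Factory1–D1: 20 pallets
  Factory1–D2: 10 pallets
  Factory2–D2: 10 pallets
  Factory2–D3: 20 pallets
Total cost = 210.
(Supply check: Factory1 ships 30; Factory2 ships 30.)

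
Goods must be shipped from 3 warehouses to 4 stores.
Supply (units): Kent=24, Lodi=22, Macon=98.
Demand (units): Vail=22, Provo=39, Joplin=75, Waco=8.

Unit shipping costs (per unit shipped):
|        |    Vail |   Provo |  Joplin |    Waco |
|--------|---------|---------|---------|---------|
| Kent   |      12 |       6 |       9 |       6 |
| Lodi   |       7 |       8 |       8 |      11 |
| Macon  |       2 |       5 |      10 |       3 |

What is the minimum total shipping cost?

945

One minimum-cost allocation:
  Kent–Joplin: 24 units
  Lodi–Joplin: 22 units
  Macon–Vail: 22 units
  Macon–Provo: 39 units
  Macon–Joplin: 29 units
  Macon–Waco: 8 units
Total cost = 945.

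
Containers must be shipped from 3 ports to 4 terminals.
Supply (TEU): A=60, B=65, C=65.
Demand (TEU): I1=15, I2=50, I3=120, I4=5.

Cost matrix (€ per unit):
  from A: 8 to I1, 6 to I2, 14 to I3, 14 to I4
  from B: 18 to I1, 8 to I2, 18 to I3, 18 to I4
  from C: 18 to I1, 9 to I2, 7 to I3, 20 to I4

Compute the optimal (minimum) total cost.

1875

An optimal shipping plan:
  A→I1: 15 × €8 = €120
  A→I3: 40 × €14 = €560
  A→I4: 5 × €14 = €70
  B→I2: 50 × €8 = €400
  B→I3: 15 × €18 = €270
  C→I3: 65 × €7 = €455
Total = 120 + 560 + 70 + 400 + 270 + 455 = €1875.
(Supply check: A ships 60; B ships 65; C ships 65.)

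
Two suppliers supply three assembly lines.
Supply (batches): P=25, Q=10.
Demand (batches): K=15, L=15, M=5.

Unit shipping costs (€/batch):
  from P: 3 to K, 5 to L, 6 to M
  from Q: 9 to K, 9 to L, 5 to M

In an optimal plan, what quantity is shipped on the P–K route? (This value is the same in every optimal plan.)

15

Optimal shipments:
  P–K: 15 batches
  P–L: 10 batches
  Q–L: 5 batches
  Q–M: 5 batches
Total cost = €165.
So P→K carries 15 batches.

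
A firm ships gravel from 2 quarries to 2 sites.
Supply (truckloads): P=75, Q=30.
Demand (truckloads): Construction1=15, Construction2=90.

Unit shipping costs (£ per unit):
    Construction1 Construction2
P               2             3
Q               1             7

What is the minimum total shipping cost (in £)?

345

An optimal shipping plan:
  P→Construction2: 75 × £3 = £225
  Q→Construction1: 15 × £1 = £15
  Q→Construction2: 15 × £7 = £105
Total = 225 + 15 + 105 = £345.
(Supply check: P ships 75; Q ships 30.)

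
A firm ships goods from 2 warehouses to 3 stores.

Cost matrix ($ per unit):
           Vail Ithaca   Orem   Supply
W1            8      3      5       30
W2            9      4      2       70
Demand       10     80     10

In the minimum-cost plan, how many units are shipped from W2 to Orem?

The minimum-cost plan:
  W1->Vail: 10 × $8 = $80
  W1->Ithaca: 20 × $3 = $60
  W2->Ithaca: 60 × $4 = $240
  W2->Orem: 10 × $2 = $20
Total cost = $400.
So W2→Orem carries 10 units.

10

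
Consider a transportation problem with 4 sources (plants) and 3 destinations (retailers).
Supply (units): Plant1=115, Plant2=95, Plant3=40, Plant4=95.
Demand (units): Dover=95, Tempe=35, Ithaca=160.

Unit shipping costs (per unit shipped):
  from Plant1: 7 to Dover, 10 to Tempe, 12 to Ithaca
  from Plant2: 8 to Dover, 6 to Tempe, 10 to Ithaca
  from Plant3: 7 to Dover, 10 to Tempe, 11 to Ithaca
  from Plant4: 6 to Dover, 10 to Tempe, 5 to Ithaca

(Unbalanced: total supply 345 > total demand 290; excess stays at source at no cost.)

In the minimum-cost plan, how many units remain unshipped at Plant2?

An optimal plan:
  Plant1→Dover: 60 units
  Plant2→Tempe: 35 units
  Plant2→Ithaca: 60 units
  Plant3→Dover: 35 units
  Plant3→Ithaca: 5 units
  Plant4→Ithaca: 95 units
Total cost = 2005.
Plant2 ships 95 of its 95, leaving 0.

0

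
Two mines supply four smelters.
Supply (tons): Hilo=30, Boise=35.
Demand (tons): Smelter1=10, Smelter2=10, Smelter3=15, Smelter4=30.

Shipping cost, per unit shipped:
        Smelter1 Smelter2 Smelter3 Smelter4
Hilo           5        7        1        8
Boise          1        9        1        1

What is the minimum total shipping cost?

145

An optimal shipping plan:
  Hilo–Smelter1: 5 × 5 = 25
  Hilo–Smelter2: 10 × 7 = 70
  Hilo–Smelter3: 15 × 1 = 15
  Boise–Smelter1: 5 × 1 = 5
  Boise–Smelter4: 30 × 1 = 30
Total = 25 + 70 + 15 + 5 + 30 = 145.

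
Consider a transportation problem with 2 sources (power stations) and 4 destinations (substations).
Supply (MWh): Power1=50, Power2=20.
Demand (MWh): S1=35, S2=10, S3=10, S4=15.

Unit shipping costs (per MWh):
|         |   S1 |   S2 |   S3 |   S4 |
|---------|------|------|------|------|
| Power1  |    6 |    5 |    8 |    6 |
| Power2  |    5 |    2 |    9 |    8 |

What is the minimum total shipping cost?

Optimal allocation:
  Power1->S1: 25 × 6 = 150
  Power1->S3: 10 × 8 = 80
  Power1->S4: 15 × 6 = 90
  Power2->S1: 10 × 5 = 50
  Power2->S2: 10 × 2 = 20
Total = 150 + 80 + 90 + 50 + 20 = 390.
(Supply check: Power1 ships 50; Power2 ships 20.)

390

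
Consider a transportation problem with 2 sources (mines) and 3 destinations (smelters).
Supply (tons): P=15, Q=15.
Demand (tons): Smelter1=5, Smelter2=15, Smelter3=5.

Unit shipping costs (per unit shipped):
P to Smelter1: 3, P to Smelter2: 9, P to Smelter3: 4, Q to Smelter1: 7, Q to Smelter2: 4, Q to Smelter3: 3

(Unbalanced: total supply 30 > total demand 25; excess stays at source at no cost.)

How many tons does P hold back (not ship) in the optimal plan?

An optimal plan:
  P→Smelter1: 5 × 3 = 15
  P→Smelter3: 5 × 4 = 20
  Q→Smelter2: 15 × 4 = 60
Total cost = 95.
P ships 10 of its 15, leaving 5.

5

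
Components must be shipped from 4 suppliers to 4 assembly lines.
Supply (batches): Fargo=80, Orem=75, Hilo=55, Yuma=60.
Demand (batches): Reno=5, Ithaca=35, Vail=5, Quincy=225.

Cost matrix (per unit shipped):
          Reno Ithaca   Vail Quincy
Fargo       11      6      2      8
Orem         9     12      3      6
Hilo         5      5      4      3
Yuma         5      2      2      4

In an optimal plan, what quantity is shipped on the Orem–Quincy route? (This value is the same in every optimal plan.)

75

The minimum-cost plan:
  Fargo to Vail: 5 × 2 = 10
  Fargo to Quincy: 75 × 8 = 600
  Orem to Quincy: 75 × 6 = 450
  Hilo to Quincy: 55 × 3 = 165
  Yuma to Reno: 5 × 5 = 25
  Yuma to Ithaca: 35 × 2 = 70
  Yuma to Quincy: 20 × 4 = 80
Total cost = 1400.
So Orem→Quincy carries 75 batches.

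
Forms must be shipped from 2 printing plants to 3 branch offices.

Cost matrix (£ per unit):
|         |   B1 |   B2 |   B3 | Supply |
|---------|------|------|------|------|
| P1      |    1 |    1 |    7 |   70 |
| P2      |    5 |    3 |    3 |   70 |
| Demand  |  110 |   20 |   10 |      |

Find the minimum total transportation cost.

360

A cheapest plan:
  P1->B1: 70 × £1 = £70
  P2->B1: 40 × £5 = £200
  P2->B2: 20 × £3 = £60
  P2->B3: 10 × £3 = £30
Total = 70 + 200 + 60 + 30 = £360.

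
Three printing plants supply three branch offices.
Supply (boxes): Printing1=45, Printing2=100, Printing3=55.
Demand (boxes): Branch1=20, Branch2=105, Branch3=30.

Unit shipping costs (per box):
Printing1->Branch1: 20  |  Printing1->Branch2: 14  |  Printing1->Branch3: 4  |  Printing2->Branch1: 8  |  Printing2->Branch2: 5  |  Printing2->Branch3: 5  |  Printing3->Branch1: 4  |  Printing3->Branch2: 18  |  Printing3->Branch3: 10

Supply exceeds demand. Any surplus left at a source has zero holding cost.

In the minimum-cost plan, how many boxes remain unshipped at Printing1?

10

Minimum-cost shipments:
  Printing1–Branch2: 5 boxes
  Printing1–Branch3: 30 boxes
  Printing2–Branch2: 100 boxes
  Printing3–Branch1: 20 boxes
Total cost = 770.
Printing1 ships 35 of its 45, leaving 10.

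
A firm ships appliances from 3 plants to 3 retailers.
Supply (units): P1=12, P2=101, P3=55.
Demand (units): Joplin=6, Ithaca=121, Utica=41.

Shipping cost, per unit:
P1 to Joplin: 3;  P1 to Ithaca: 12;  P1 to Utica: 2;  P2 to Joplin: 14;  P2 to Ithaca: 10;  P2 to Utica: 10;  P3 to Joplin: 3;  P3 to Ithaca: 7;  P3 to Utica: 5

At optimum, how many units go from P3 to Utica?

29

The minimum-cost plan:
  P1→Utica: 12 × 2 = 24
  P2→Ithaca: 101 × 10 = 1010
  P3→Joplin: 6 × 3 = 18
  P3→Ithaca: 20 × 7 = 140
  P3→Utica: 29 × 5 = 145
Total cost = 1337.
So P3→Utica carries 29 units.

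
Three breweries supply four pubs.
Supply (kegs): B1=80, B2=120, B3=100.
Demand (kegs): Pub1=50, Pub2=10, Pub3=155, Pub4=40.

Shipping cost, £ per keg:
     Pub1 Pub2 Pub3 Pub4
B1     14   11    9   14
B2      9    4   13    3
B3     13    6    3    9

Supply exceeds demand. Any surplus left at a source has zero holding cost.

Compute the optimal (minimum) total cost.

1405

A cheapest plan:
  B1–Pub3: 55 × £9 = £495
  B2–Pub1: 50 × £9 = £450
  B2–Pub2: 10 × £4 = £40
  B2–Pub4: 40 × £3 = £120
  B3–Pub3: 100 × £3 = £300
Total = 495 + 450 + 40 + 120 + 300 = £1405.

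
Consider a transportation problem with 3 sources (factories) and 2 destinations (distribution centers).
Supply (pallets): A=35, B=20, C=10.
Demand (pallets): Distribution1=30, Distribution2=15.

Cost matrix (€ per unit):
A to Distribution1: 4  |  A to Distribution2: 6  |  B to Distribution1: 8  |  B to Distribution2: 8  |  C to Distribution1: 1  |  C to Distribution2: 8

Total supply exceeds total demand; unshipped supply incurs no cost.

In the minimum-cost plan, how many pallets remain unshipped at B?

20

An optimal plan:
  A→Distribution1: 20 × €4 = €80
  A→Distribution2: 15 × €6 = €90
  C→Distribution1: 10 × €1 = €10
Total cost = €180.
B ships 0 of its 20, leaving 20.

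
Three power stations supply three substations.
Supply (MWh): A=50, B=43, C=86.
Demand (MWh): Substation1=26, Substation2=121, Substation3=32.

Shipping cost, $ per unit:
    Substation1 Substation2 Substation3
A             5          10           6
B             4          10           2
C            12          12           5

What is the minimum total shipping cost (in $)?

A cheapest plan:
  A to Substation2: 50 MWh
  B to Substation1: 26 MWh
  B to Substation3: 17 MWh
  C to Substation2: 71 MWh
  C to Substation3: 15 MWh
Total cost = $1565.

1565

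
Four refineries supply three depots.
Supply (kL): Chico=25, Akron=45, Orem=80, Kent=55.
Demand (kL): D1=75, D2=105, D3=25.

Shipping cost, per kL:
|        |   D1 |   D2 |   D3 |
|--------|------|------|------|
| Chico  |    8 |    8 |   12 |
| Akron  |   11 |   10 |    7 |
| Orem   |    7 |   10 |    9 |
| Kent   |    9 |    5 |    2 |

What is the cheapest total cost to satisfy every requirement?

An optimal shipping plan:
  Chico–D2: 25 kL
  Akron–D2: 45 kL
  Orem–D1: 75 kL
  Orem–D2: 5 kL
  Kent–D2: 30 kL
  Kent–D3: 25 kL
Total cost = 1425.
(Supply check: Chico ships 25; Akron ships 45; Orem ships 80; Kent ships 55.)

1425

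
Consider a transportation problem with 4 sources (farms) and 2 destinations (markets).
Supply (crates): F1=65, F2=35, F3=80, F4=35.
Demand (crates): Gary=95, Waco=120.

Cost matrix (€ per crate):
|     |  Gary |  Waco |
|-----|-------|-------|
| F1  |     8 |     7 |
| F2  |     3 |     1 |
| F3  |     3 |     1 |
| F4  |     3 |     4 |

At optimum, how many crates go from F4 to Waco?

Optimal shipments:
  F1->Gary: 60 × €8 = €480
  F1->Waco: 5 × €7 = €35
  F2->Waco: 35 × €1 = €35
  F3->Waco: 80 × €1 = €80
  F4->Gary: 35 × €3 = €105
Total cost = €735.
The route F4→Waco is not used.

0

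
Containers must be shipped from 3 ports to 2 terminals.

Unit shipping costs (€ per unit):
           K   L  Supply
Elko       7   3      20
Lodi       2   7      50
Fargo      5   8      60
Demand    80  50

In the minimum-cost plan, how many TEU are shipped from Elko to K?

0

Solving gives:
  Elko to L: 20 TEU
  Lodi to K: 50 TEU
  Fargo to K: 30 TEU
  Fargo to L: 30 TEU
Total cost = €550.
The route Elko→K is not used.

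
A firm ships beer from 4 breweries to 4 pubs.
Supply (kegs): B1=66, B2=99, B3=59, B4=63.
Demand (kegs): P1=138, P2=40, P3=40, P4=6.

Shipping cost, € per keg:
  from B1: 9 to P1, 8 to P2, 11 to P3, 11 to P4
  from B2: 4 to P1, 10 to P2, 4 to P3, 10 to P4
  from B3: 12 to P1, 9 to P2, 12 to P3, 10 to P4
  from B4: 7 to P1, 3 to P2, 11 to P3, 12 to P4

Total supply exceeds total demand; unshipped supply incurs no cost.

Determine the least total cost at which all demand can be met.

1241

One minimum-cost allocation:
  B1→P1: 56 × €9 = €504
  B2→P1: 59 × €4 = €236
  B2→P3: 40 × €4 = €160
  B3→P4: 6 × €10 = €60
  B4→P1: 23 × €7 = €161
  B4→P2: 40 × €3 = €120
Total = 504 + 236 + 160 + 60 + 161 + 120 = €1241.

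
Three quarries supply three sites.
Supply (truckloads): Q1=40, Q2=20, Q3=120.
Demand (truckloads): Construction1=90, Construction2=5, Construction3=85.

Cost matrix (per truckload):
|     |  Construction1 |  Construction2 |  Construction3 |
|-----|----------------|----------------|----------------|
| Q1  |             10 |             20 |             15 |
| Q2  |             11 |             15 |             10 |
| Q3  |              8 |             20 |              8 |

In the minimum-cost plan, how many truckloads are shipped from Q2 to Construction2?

5

The minimum-cost plan:
  Q1→Construction1: 40 × 10 = 400
  Q2→Construction2: 5 × 15 = 75
  Q2→Construction3: 15 × 10 = 150
  Q3→Construction1: 50 × 8 = 400
  Q3→Construction3: 70 × 8 = 560
Total cost = 1585.
So Q2→Construction2 carries 5 truckloads.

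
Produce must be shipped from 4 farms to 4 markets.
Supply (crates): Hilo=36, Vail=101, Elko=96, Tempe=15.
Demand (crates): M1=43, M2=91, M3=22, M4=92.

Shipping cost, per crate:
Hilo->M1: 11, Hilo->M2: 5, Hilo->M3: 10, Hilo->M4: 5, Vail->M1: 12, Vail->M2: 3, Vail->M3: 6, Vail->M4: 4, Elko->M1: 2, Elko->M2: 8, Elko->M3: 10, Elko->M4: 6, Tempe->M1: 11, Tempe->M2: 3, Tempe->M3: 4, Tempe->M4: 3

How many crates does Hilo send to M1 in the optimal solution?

Solving gives:
  Hilo to M4: 36 × 5 = 180
  Vail to M2: 91 × 3 = 273
  Vail to M3: 7 × 6 = 42
  Vail to M4: 3 × 4 = 12
  Elko to M1: 43 × 2 = 86
  Elko to M4: 53 × 6 = 318
  Tempe to M3: 15 × 4 = 60
Total cost = 971.
The route Hilo→M1 is not used.

0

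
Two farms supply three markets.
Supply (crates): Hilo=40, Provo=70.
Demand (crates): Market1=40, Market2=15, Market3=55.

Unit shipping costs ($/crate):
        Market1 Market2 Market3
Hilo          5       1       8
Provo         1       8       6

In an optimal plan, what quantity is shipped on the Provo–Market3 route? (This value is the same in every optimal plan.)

Solving gives:
  Hilo to Market2: 15 × $1 = $15
  Hilo to Market3: 25 × $8 = $200
  Provo to Market1: 40 × $1 = $40
  Provo to Market3: 30 × $6 = $180
Total cost = $435.
So Provo→Market3 carries 30 crates.

30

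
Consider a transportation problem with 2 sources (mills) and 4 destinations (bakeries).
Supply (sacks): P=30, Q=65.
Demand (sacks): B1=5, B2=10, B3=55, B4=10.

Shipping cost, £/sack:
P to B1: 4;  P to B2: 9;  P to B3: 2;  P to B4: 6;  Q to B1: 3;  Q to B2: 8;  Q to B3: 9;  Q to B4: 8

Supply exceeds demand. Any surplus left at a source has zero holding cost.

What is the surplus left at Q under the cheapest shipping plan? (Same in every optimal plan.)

15

Minimum-cost shipments:
  P->B3: 30 × £2 = £60
  Q->B1: 5 × £3 = £15
  Q->B2: 10 × £8 = £80
  Q->B3: 25 × £9 = £225
  Q->B4: 10 × £8 = £80
Total cost = £460.
Q ships 50 of its 65, leaving 15.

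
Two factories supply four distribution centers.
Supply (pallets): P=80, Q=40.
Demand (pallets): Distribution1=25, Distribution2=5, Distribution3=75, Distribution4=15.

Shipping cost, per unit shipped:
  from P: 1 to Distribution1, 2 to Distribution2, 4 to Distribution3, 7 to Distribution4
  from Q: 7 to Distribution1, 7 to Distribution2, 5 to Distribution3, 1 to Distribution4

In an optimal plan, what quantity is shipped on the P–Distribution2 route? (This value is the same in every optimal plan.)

5

Optimal shipments:
  P->Distribution1: 25 pallets
  P->Distribution2: 5 pallets
  P->Distribution3: 50 pallets
  Q->Distribution3: 25 pallets
  Q->Distribution4: 15 pallets
Total cost = 375.
So P→Distribution2 carries 5 pallets.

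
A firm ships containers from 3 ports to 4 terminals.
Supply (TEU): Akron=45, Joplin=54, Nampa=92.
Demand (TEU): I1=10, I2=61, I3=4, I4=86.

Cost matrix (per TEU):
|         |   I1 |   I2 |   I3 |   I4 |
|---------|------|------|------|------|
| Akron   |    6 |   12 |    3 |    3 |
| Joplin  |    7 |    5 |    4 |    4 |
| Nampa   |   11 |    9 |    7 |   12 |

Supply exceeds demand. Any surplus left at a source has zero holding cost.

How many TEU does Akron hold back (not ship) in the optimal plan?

0

Minimum-cost shipments:
  Akron→I4: 45 × 3 = 135
  Joplin→I1: 10 × 7 = 70
  Joplin→I2: 3 × 5 = 15
  Joplin→I4: 41 × 4 = 164
  Nampa→I2: 58 × 9 = 522
  Nampa→I3: 4 × 7 = 28
Total cost = 934.
Akron ships 45 of its 45, leaving 0.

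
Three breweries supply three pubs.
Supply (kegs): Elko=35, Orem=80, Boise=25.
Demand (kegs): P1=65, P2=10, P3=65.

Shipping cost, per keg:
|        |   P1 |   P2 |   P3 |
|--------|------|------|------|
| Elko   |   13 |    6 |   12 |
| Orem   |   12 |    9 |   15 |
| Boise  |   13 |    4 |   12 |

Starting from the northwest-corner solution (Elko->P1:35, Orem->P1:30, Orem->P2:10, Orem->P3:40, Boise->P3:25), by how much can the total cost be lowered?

160

Current plan cost = 35·13 + 30·12 + 10·9 + 40·15 + 25·12 = 1805.
Optimal plan:
  Elko→P3: 35 × 12 = 420
  Orem→P1: 65 × 12 = 780
  Orem→P3: 15 × 15 = 225
  Boise→P2: 10 × 4 = 40
  Boise→P3: 15 × 12 = 180
Optimal cost = 1645.
Saving = 1805 − 1645 = 160.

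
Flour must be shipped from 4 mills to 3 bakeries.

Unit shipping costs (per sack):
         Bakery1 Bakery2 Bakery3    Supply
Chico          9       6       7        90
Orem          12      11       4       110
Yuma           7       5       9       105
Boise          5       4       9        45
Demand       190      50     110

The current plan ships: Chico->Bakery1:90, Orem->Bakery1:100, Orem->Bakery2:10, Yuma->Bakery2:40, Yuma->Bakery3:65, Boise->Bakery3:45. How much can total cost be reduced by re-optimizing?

1250

Current plan cost = 90·9 + 100·12 + 10·11 + 40·5 + 65·9 + 45·9 = 3310.
Optimal plan:
  Chico→Bakery1: 40 sacks
  Chico→Bakery2: 50 sacks
  Orem→Bakery3: 110 sacks
  Yuma→Bakery1: 105 sacks
  Boise→Bakery1: 45 sacks
Optimal cost = 2060.
Saving = 3310 − 2060 = 1250.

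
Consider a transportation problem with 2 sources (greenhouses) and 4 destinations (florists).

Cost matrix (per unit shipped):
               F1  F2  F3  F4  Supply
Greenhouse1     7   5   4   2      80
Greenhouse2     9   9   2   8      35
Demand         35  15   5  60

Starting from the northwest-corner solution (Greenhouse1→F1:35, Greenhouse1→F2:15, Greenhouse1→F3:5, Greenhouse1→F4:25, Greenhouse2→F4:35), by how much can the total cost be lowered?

160

Current plan cost = 35·7 + 15·5 + 5·4 + 25·2 + 35·8 = 670.
Optimal plan:
  Greenhouse1–F1: 5 × 7 = 35
  Greenhouse1–F2: 15 × 5 = 75
  Greenhouse1–F4: 60 × 2 = 120
  Greenhouse2–F1: 30 × 9 = 270
  Greenhouse2–F3: 5 × 2 = 10
Optimal cost = 510.
Saving = 670 − 510 = 160.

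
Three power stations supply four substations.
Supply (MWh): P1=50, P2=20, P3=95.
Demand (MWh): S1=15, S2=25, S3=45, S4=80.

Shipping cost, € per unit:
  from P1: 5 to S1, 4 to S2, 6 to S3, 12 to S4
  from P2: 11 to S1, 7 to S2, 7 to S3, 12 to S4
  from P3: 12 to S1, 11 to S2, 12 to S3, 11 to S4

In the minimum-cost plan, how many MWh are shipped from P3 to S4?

80

Solving gives:
  P1 to S1: 15 × €5 = €75
  P1 to S2: 25 × €4 = €100
  P1 to S3: 10 × €6 = €60
  P2 to S3: 20 × €7 = €140
  P3 to S3: 15 × €12 = €180
  P3 to S4: 80 × €11 = €880
Total cost = €1435.
So P3→S4 carries 80 MWh.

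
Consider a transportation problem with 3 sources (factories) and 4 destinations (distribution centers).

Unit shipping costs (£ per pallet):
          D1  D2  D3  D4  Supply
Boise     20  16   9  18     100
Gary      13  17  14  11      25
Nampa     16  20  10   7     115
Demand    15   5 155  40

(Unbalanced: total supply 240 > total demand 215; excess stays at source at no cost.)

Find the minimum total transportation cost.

Optimal allocation:
  Boise to D3: 100 × £9 = £900
  Gary to D1: 15 × £13 = £195
  Gary to D2: 5 × £17 = £85
  Nampa to D3: 55 × £10 = £550
  Nampa to D4: 40 × £7 = £280
Total = 900 + 195 + 85 + 550 + 280 = £2010.

2010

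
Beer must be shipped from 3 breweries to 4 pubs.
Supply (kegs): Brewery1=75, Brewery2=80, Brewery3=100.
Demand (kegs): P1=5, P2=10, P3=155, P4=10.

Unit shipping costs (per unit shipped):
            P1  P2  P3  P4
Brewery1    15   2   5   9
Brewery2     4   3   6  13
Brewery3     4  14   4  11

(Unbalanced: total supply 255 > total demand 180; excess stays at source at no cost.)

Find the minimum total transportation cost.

805

One minimum-cost allocation:
  Brewery1–P2: 10 × 2 = 20
  Brewery1–P3: 55 × 5 = 275
  Brewery1–P4: 10 × 9 = 90
  Brewery2–P1: 5 × 4 = 20
  Brewery3–P3: 100 × 4 = 400
Total = 20 + 275 + 90 + 20 + 400 = 805.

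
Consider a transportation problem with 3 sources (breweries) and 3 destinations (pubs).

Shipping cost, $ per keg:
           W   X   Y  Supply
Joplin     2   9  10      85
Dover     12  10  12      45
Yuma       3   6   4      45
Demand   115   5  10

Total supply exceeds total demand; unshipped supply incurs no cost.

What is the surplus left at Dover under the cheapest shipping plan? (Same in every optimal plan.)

45

An optimal plan:
  Joplin–W: 85 × $2 = $170
  Yuma–W: 30 × $3 = $90
  Yuma–X: 5 × $6 = $30
  Yuma–Y: 10 × $4 = $40
Total cost = $330.
Dover ships 0 of its 45, leaving 45.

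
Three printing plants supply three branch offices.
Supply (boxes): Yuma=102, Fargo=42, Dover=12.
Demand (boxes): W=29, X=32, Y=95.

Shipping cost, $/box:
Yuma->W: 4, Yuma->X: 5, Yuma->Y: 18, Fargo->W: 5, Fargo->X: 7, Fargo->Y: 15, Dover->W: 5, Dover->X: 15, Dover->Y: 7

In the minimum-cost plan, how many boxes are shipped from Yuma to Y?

41

Solving gives:
  Yuma->W: 29 × $4 = $116
  Yuma->X: 32 × $5 = $160
  Yuma->Y: 41 × $18 = $738
  Fargo->Y: 42 × $15 = $630
  Dover->Y: 12 × $7 = $84
Total cost = $1728.
So Yuma→Y carries 41 boxes.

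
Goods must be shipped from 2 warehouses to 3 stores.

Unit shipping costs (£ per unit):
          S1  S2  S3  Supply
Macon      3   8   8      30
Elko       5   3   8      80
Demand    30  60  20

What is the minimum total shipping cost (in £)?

430

Optimal allocation:
  Macon->S1: 30 × £3 = £90
  Elko->S2: 60 × £3 = £180
  Elko->S3: 20 × £8 = £160
Total = 90 + 180 + 160 = £430.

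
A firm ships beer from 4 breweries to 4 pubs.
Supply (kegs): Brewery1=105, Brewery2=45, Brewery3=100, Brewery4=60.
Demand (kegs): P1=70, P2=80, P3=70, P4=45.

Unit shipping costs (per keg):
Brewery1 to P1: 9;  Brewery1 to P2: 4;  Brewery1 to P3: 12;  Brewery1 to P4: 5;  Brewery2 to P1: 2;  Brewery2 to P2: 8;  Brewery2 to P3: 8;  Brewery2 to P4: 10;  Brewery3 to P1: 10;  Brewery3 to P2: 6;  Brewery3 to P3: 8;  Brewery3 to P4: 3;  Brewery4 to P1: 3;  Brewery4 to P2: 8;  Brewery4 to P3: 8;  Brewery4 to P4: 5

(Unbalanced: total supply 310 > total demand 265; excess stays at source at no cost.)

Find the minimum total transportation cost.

Optimal allocation:
  Brewery1 to P2: 80 × 4 = 320
  Brewery2 to P1: 45 × 2 = 90
  Brewery3 to P3: 55 × 8 = 440
  Brewery3 to P4: 45 × 3 = 135
  Brewery4 to P1: 25 × 3 = 75
  Brewery4 to P3: 15 × 8 = 120
Total = 320 + 90 + 440 + 135 + 75 + 120 = 1180.

1180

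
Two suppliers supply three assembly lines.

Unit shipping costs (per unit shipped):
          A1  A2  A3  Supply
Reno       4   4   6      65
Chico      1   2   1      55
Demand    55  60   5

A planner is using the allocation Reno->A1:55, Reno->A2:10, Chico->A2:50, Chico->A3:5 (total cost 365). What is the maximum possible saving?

Current plan cost = 55·4 + 10·4 + 50·2 + 5·1 = 365.
Optimal plan:
  Reno→A1: 5 × 4 = 20
  Reno→A2: 60 × 4 = 240
  Chico→A1: 50 × 1 = 50
  Chico→A3: 5 × 1 = 5
Optimal cost = 315.
Saving = 365 − 315 = 50.

50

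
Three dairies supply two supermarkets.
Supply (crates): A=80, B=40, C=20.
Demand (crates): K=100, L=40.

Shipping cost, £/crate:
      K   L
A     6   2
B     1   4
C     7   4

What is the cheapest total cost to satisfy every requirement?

One minimum-cost allocation:
  A→K: 40 × £6 = £240
  A→L: 40 × £2 = £80
  B→K: 40 × £1 = £40
  C→K: 20 × £7 = £140
Total = 240 + 80 + 40 + 140 = £500.
(Supply check: A ships 80; B ships 40; C ships 20.)

500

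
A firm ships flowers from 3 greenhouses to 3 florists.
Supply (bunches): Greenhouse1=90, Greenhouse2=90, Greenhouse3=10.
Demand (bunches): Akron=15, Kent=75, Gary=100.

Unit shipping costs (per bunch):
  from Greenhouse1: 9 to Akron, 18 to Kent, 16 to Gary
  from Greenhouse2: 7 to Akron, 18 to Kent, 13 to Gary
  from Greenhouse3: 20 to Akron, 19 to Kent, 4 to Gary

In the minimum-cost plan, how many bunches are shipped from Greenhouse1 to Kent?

Optimal shipments:
  Greenhouse1->Akron: 15 × 9 = 135
  Greenhouse1->Kent: 75 × 18 = 1350
  Greenhouse2->Gary: 90 × 13 = 1170
  Greenhouse3->Gary: 10 × 4 = 40
Total cost = 2695.
So Greenhouse1→Kent carries 75 bunches.

75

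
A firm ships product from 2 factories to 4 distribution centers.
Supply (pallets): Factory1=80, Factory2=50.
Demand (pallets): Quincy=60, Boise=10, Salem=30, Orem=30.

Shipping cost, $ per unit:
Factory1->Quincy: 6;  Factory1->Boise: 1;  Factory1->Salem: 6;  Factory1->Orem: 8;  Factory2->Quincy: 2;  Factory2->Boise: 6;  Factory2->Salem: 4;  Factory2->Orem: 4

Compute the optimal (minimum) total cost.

An optimal shipping plan:
  Factory1 to Quincy: 10 × $6 = $60
  Factory1 to Boise: 10 × $1 = $10
  Factory1 to Salem: 30 × $6 = $180
  Factory1 to Orem: 30 × $8 = $240
  Factory2 to Quincy: 50 × $2 = $100
Total = 60 + 10 + 180 + 240 + 100 = $590.
(Supply check: Factory1 ships 80; Factory2 ships 50.)

590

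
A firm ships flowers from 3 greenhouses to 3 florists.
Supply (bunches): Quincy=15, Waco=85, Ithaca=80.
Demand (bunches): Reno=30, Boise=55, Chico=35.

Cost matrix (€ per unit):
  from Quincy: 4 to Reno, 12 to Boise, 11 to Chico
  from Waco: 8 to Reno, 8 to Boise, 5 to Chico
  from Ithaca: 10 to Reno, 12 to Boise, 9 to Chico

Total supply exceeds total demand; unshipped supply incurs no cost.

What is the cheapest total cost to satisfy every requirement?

An optimal shipping plan:
  Quincy–Reno: 15 × €4 = €60
  Waco–Boise: 55 × €8 = €440
  Waco–Chico: 30 × €5 = €150
  Ithaca–Reno: 15 × €10 = €150
  Ithaca–Chico: 5 × €9 = €45
Total = 60 + 440 + 150 + 150 + 45 = €845.

845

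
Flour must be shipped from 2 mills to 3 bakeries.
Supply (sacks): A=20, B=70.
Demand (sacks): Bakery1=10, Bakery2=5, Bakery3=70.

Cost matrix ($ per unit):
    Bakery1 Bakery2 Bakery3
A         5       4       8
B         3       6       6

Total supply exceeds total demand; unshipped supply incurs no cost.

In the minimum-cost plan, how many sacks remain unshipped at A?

Minimum-cost shipments:
  A->Bakery1: 10 × $5 = $50
  A->Bakery2: 5 × $4 = $20
  B->Bakery3: 70 × $6 = $420
Total cost = $490.
A ships 15 of its 20, leaving 5.

5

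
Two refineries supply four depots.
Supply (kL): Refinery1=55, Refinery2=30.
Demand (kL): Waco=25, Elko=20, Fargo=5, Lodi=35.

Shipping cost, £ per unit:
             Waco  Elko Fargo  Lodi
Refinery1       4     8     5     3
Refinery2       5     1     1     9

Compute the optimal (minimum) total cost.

A cheapest plan:
  Refinery1->Waco: 20 × £4 = £80
  Refinery1->Lodi: 35 × £3 = £105
  Refinery2->Waco: 5 × £5 = £25
  Refinery2->Elko: 20 × £1 = £20
  Refinery2->Fargo: 5 × £1 = £5
Total = 80 + 105 + 25 + 20 + 5 = £235.
(Supply check: Refinery1 ships 55; Refinery2 ships 30.)

235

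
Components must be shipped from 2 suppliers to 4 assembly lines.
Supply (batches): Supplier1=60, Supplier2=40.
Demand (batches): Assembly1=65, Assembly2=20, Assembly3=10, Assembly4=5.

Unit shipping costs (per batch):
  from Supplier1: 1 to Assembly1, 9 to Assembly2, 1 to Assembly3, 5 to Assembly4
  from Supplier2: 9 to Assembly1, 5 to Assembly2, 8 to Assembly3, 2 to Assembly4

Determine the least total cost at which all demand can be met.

295

One minimum-cost allocation:
  Supplier1->Assembly1: 60 × 1 = 60
  Supplier2->Assembly1: 5 × 9 = 45
  Supplier2->Assembly2: 20 × 5 = 100
  Supplier2->Assembly3: 10 × 8 = 80
  Supplier2->Assembly4: 5 × 2 = 10
Total = 60 + 45 + 100 + 80 + 10 = 295.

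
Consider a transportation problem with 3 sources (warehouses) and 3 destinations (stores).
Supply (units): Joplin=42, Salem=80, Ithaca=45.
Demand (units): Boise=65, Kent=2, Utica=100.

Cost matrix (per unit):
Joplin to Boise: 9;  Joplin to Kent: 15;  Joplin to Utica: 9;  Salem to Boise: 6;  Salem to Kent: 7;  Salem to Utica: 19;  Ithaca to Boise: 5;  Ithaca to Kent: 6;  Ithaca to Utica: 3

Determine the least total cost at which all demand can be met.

A cheapest plan:
  Joplin to Utica: 42 × 9 = 378
  Salem to Boise: 65 × 6 = 390
  Salem to Kent: 2 × 7 = 14
  Salem to Utica: 13 × 19 = 247
  Ithaca to Utica: 45 × 3 = 135
Total = 378 + 390 + 14 + 247 + 135 = 1164.
(Supply check: Joplin ships 42; Salem ships 80; Ithaca ships 45.)

1164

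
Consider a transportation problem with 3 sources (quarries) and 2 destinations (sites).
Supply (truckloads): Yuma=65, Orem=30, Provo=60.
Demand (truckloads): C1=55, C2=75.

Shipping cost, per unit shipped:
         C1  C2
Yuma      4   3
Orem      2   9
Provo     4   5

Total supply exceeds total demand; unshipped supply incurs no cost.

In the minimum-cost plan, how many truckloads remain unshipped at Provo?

25

An optimal plan:
  Yuma–C2: 65 × 3 = 195
  Orem–C1: 30 × 2 = 60
  Provo–C1: 25 × 4 = 100
  Provo–C2: 10 × 5 = 50
Total cost = 405.
Provo ships 35 of its 60, leaving 25.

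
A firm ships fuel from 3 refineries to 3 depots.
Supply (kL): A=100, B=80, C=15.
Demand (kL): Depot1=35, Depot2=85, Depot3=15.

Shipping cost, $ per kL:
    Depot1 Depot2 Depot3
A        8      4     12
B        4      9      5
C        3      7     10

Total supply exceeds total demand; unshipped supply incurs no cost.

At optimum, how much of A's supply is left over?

Minimum-cost shipments:
  A to Depot2: 85 kL
  B to Depot1: 20 kL
  B to Depot3: 15 kL
  C to Depot1: 15 kL
Total cost = $540.
A ships 85 of its 100, leaving 15.

15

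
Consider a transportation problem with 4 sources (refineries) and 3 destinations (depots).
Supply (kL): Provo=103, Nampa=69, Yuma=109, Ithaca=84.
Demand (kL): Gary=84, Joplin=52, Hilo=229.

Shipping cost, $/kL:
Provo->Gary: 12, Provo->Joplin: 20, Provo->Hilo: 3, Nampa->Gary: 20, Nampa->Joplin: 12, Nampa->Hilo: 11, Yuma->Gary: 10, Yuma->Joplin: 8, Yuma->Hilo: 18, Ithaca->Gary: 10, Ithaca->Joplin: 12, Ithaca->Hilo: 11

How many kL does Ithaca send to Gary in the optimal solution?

27

Solving gives:
  Provo to Hilo: 103 × $3 = $309
  Nampa to Hilo: 69 × $11 = $759
  Yuma to Gary: 57 × $10 = $570
  Yuma to Joplin: 52 × $8 = $416
  Ithaca to Gary: 27 × $10 = $270
  Ithaca to Hilo: 57 × $11 = $627
Total cost = $2951.
So Ithaca→Gary carries 27 kL.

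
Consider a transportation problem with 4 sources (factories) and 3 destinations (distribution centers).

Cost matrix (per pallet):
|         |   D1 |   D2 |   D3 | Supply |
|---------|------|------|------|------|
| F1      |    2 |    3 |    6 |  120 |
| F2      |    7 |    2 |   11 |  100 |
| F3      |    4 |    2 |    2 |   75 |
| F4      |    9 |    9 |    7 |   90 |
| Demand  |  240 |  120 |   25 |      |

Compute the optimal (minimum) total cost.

An optimal shipping plan:
  F1→D1: 120 pallets
  F2→D2: 100 pallets
  F3→D1: 55 pallets
  F3→D2: 20 pallets
  F4→D1: 65 pallets
  F4→D3: 25 pallets
Total cost = 1460.
(Supply check: F1 ships 120; F2 ships 100; F3 ships 75; F4 ships 90.)

1460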